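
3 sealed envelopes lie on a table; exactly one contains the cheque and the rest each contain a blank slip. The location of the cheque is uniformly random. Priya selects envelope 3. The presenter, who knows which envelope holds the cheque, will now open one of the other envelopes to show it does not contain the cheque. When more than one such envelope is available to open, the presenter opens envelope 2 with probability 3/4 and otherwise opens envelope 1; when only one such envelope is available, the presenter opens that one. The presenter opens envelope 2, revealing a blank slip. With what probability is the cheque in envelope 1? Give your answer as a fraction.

4/7

Condition on the true location of the cheque.
If it is in envelope 1 (prior 1/3): only envelope 2 is available, probability 1; weight (1/3)·1 = 1/3.
If it is in envelope 2 (prior 1/3): the presenter opened envelope 2, so this case is ruled out; weight (1/3)·0 = 0.
If it is in envelope 3 (prior 1/3): envelope 2 is available, opened with probability 3/4; weight (1/3)·(3/4) = 1/4.
The weights sum to 7/12.
So P(the cheque in envelope 1 | the presenter opened envelope 2) = (1/3) / (7/12) = 4/7.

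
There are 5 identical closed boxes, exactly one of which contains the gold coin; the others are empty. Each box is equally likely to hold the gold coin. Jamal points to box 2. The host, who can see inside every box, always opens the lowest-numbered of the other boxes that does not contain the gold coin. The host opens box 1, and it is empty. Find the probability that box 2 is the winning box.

1/4

Condition on the true location of the gold coin.
If it is in box 1 (prior 1/5): the host opened box 1, so this case is ruled out; weight (1/5)·0 = 0.
If it is in any of boxes 2, 3, 4, and 5 (prior 1/5 each): box 1 is the lowest-numbered option available, probability 1; weight (1/5)·1 = 1/5 each.
The weights sum to 4/5.
So P(the gold coin in box 2 | the host opened box 1) = (1/5) / (4/5) = 1/4.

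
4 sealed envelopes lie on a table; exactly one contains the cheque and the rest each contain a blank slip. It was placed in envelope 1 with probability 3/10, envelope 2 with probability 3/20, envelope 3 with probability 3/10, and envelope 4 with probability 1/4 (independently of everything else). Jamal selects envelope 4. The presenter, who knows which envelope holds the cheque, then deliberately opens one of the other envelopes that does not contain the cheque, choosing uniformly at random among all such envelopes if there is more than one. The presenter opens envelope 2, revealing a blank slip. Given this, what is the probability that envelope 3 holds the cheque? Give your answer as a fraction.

Condition on the true location of the cheque.
If it is in either of envelopes 1 and 3 (prior 3/10 each): the presenter has 2 equally likely choices, so probability 1/2; weight (3/10)·(1/2) = 3/20 each.
If it is in envelope 2 (prior 3/20): the presenter opened envelope 2, so this case is ruled out; weight (3/20)·0 = 0.
If it is in envelope 4 (prior 1/4): the presenter has 3 equally likely choices, so probability 1/3; weight (1/4)·(1/3) = 1/12.
The weights sum to 23/60.
So P(the cheque in envelope 3 | the presenter opened envelope 2) = (3/20) / (23/60) = 9/23.

9/23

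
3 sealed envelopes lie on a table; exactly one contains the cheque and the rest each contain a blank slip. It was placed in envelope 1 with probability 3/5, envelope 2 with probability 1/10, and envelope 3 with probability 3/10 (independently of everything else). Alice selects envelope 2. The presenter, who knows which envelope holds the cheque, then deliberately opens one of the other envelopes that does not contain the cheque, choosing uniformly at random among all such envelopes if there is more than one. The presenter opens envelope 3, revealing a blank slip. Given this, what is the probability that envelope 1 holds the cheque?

12/13

Apply Bayes' rule, conditioning on where the cheque actually is.
If it is in envelope 1 (prior 3/5): the presenter has no choice, probability 1; weight (3/5)·1 = 3/5.
If it is in envelope 2 (prior 1/10): the presenter has 2 equally likely choices, so probability 1/2; weight (1/10)·(1/2) = 1/20.
If it is in envelope 3 (prior 3/10): the presenter opened envelope 3, so this case is ruled out; weight (3/10)·0 = 0.
The weights sum to 13/20.
So P(the cheque in envelope 1 | the presenter opened envelope 3) = (3/5) / (13/20) = 12/13.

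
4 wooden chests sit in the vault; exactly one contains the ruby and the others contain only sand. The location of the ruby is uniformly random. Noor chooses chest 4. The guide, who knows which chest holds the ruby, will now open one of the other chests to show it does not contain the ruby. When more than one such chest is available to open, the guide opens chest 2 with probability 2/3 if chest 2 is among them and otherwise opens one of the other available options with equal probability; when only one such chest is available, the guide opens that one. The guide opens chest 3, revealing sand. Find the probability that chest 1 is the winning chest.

1/3

Apply Bayes' rule, conditioning on where the ruby actually is.
If it is in chest 1 (prior 1/4): chest 2 is available but not opened, probability 1/3; weight (1/4)·(1/3) = 1/12.
If it is in chest 2 (prior 1/4): chest 2 holds the prize so is unavailable; the guide chooses uniformly among the 2 others, probability 1/2; weight (1/4)·(1/2) = 1/8.
If it is in chest 3 (prior 1/4): the guide opened chest 3, so this case is ruled out; weight (1/4)·0 = 0.
If it is in chest 4 (prior 1/4): chest 2 is available but not opened; chest 3 gets probability (1 − 2/3)/2 = 1/6; weight (1/4)·(1/6) = 1/24.
The weights sum to 1/4.
So P(the ruby in chest 1 | the guide opened chest 3) = (1/12) / (1/4) = 1/3.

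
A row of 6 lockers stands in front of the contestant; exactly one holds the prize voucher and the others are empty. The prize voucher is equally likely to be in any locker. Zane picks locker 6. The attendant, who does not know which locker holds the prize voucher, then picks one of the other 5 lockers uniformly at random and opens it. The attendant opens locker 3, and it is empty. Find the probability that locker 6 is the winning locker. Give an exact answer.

1/5

Consider each possible location of the prize voucher in turn.
If it is in any of lockers 1, 2, 4, 5, and 6 (prior 1/6 each): the attendant picks locker 3 with probability 1/5 regardless, and it is not the prize; weight (1/6)·(1/5) = 1/30 each.
If it is in locker 3 (prior 1/6): the attendant opened locker 3, so this case is ruled out; weight (1/6)·0 = 0.
The weights sum to 1/6.
So P(the prize voucher in locker 6 | the attendant opened locker 3) = (1/30) / (1/6) = 1/5.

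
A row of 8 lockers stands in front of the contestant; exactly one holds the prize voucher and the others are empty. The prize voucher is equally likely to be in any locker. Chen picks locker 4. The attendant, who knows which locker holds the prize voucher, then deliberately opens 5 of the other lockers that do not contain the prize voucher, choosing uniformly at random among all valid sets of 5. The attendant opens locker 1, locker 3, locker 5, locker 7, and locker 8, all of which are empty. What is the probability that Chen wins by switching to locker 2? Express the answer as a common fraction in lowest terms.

7/16

Consider each possible location of the prize voucher in turn.
If it is in any of lockers 1, 3, 5, 7, and 8 (prior 1/8 each): that locker was opened and seen not to hold the prize — ruled out; weight (1/8)·0 = 0 each.
If it is in either of lockers 2 and 6 (prior 1/8 each): the attendant has 6 equally likely choices, so probability 1/6; weight (1/8)·(1/6) = 1/48 each.
If it is in locker 4 (prior 1/8): the attendant has 21 equally likely choices, so probability 1/21; weight (1/8)·(1/21) = 1/168.
The weights sum to 1/21.
So P(the prize voucher in locker 2 | the attendant opened locker 1, locker 3, locker 5, locker 7, and locker 8) = (1/48) / (1/21) = 7/16.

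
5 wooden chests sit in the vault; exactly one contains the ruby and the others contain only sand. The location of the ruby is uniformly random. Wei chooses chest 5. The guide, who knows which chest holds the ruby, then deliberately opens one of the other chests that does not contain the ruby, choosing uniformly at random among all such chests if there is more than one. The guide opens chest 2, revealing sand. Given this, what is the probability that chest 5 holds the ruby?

1/5

Consider each possible location of the ruby in turn.
If it is in any of chests 1, 3, and 4 (prior 1/5 each): the guide has 3 equally likely choices, so probability 1/3; weight (1/5)·(1/3) = 1/15 each.
If it is in chest 2 (prior 1/5): the guide opened chest 2, so this case is ruled out; weight (1/5)·0 = 0.
If it is in chest 5 (prior 1/5): the guide has 4 equally likely choices, so probability 1/4; weight (1/5)·(1/4) = 1/20.
The weights sum to 1/4.
So P(the ruby in chest 5 | the guide opened chest 2) = (1/20) / (1/4) = 1/5.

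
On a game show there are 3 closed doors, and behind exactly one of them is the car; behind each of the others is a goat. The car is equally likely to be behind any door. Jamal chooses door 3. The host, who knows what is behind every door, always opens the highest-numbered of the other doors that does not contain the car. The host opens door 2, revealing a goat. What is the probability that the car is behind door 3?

Apply Bayes' rule, conditioning on where the car actually is.
If it is behind either of doors 1 and 3 (prior 1/3 each): door 2 is the highest-numbered option available, probability 1; weight (1/3)·1 = 1/3 each.
If it is behind door 2 (prior 1/3): the host opened door 2, so this case is ruled out; weight (1/3)·0 = 0.
The weights sum to 2/3.
So P(the car behind door 3 | the host opened door 2) = (1/3) / (2/3) = 1/2.

1/2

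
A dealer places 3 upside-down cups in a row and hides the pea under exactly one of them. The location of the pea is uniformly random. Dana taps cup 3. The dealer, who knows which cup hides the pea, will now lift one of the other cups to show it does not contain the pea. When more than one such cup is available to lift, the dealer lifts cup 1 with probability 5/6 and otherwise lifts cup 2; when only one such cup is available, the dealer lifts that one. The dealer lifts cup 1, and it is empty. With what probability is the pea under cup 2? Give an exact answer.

6/11

Consider each possible location of the pea in turn.
If it is under cup 1 (prior 1/3): the dealer opened cup 1, so this case is ruled out; weight (1/3)·0 = 0.
If it is under cup 2 (prior 1/3): only cup 1 is available, probability 1; weight (1/3)·1 = 1/3.
If it is under cup 3 (prior 1/3): cup 1 is available, opened with probability 5/6; weight (1/3)·(5/6) = 5/18.
The weights sum to 11/18.
So P(the pea under cup 2 | the dealer opened cup 1) = (1/3) / (11/18) = 6/11.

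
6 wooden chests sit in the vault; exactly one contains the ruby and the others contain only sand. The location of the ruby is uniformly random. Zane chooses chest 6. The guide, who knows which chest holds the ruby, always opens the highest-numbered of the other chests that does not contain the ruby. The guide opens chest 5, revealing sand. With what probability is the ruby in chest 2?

Condition on the true location of the ruby.
If it is in any of chests 1, 2, 3, 4, and 6 (prior 1/6 each): chest 5 is the highest-numbered option available, probability 1; weight (1/6)·1 = 1/6 each.
If it is in chest 5 (prior 1/6): the guide opened chest 5, so this case is ruled out; weight (1/6)·0 = 0.
The weights sum to 5/6.
So P(the ruby in chest 2 | the guide opened chest 5) = (1/6) / (5/6) = 1/5.

1/5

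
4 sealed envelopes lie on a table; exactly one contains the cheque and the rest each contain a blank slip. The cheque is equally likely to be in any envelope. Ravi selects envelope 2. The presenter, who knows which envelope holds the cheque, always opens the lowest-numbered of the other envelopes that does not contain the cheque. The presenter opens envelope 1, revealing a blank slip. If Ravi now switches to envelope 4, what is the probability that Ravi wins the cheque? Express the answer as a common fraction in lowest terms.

1/3

Apply Bayes' rule, conditioning on where the cheque actually is.
If it is in envelope 1 (prior 1/4): the presenter opened envelope 1, so this case is ruled out; weight (1/4)·0 = 0.
If it is in any of envelopes 2, 3, and 4 (prior 1/4 each): envelope 1 is the lowest-numbered option available, probability 1; weight (1/4)·1 = 1/4 each.
The weights sum to 3/4.
So P(the cheque in envelope 4 | the presenter opened envelope 1) = (1/4) / (3/4) = 1/3.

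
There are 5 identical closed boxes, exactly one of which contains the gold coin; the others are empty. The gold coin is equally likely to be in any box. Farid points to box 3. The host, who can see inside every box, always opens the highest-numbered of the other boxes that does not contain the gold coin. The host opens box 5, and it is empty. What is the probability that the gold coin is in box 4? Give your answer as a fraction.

1/4

Apply Bayes' rule, conditioning on where the gold coin actually is.
If it is in any of boxes 1, 2, 3, and 4 (prior 1/5 each): box 5 is the highest-numbered option available, probability 1; weight (1/5)·1 = 1/5 each.
If it is in box 5 (prior 1/5): the host opened box 5, so this case is ruled out; weight (1/5)·0 = 0.
The weights sum to 4/5.
So P(the gold coin in box 4 | the host opened box 5) = (1/5) / (4/5) = 1/4.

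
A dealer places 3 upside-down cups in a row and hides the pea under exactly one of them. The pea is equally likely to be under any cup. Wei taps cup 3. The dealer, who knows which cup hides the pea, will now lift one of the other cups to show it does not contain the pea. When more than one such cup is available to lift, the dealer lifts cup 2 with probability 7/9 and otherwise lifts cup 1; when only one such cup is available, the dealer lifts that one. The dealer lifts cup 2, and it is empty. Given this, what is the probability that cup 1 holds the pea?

Consider each possible location of the pea in turn.
If it is under cup 1 (prior 1/3): only cup 2 is available, probability 1; weight (1/3)·1 = 1/3.
If it is under cup 2 (prior 1/3): the dealer opened cup 2, so this case is ruled out; weight (1/3)·0 = 0.
If it is under cup 3 (prior 1/3): cup 2 is available, opened with probability 7/9; weight (1/3)·(7/9) = 7/27.
The weights sum to 16/27.
So P(the pea under cup 1 | the dealer opened cup 2) = (1/3) / (16/27) = 9/16.

9/16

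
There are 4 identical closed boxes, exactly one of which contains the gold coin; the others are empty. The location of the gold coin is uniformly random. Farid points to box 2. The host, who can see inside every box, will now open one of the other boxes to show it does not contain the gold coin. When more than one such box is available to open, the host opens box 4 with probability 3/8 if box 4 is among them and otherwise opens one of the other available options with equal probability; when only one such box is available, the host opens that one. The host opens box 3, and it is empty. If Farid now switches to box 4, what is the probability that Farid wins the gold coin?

Apply Bayes' rule, conditioning on where the gold coin actually is.
If it is in box 1 (prior 1/4): box 4 is available but not opened, probability 5/8; weight (1/4)·(5/8) = 5/32.
If it is in box 2 (prior 1/4): box 4 is available but not opened; box 3 gets probability (1 − 3/8)/2 = 5/16; weight (1/4)·(5/16) = 5/64.
If it is in box 3 (prior 1/4): the host opened box 3, so this case is ruled out; weight (1/4)·0 = 0.
If it is in box 4 (prior 1/4): box 4 holds the prize so is unavailable; the host chooses uniformly among the 2 others, probability 1/2; weight (1/4)·(1/2) = 1/8.
The weights sum to 23/64.
So P(the gold coin in box 4 | the host opened box 3) = (1/8) / (23/64) = 8/23.

8/23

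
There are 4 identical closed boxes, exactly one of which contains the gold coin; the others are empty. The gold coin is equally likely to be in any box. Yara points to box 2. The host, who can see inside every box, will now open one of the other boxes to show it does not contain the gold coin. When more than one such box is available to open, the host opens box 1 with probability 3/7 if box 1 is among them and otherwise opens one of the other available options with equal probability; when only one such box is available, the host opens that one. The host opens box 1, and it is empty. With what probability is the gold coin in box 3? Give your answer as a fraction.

Apply Bayes' rule, conditioning on where the gold coin actually is.
If it is in box 1 (prior 1/4): the host opened box 1, so this case is ruled out; weight (1/4)·0 = 0.
If it is in any of boxes 2, 3, and 4 (prior 1/4 each): box 1 is available, opened with probability 3/7; weight (1/4)·(3/7) = 3/28 each.
The weights sum to 9/28.
So P(the gold coin in box 3 | the host opened box 1) = (3/28) / (9/28) = 1/3.

1/3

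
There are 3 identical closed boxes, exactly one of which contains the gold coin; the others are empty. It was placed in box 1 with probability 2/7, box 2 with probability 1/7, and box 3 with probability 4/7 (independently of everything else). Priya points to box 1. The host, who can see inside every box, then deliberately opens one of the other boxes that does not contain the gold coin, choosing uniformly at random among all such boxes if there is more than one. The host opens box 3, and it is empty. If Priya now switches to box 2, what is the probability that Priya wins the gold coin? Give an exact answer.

1/2

Apply Bayes' rule, conditioning on where the gold coin actually is.
If it is in box 1 (prior 2/7): the host has 2 equally likely choices, so probability 1/2; weight (2/7)·(1/2) = 1/7.
If it is in box 2 (prior 1/7): the host has no choice, probability 1; weight (1/7)·1 = 1/7.
If it is in box 3 (prior 4/7): the host opened box 3, so this case is ruled out; weight (4/7)·0 = 0.
The weights sum to 2/7.
So P(the gold coin in box 2 | the host opened box 3) = (1/7) / (2/7) = 1/2.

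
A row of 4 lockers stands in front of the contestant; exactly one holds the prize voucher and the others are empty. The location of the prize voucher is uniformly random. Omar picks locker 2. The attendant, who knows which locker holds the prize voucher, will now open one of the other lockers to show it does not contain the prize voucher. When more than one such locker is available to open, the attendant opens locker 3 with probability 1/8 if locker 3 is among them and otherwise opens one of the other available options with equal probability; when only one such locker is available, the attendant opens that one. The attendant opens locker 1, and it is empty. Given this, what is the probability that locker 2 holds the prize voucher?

7/29

Condition on the true location of the prize voucher.
If it is in locker 1 (prior 1/4): the attendant opened locker 1, so this case is ruled out; weight (1/4)·0 = 0.
If it is in locker 2 (prior 1/4): locker 3 is available but not opened; locker 1 gets probability (1 − 1/8)/2 = 7/16; weight (1/4)·(7/16) = 7/64.
If it is in locker 3 (prior 1/4): locker 3 holds the prize so is unavailable; the attendant chooses uniformly among the 2 others, probability 1/2; weight (1/4)·(1/2) = 1/8.
If it is in locker 4 (prior 1/4): locker 3 is available but not opened, probability 7/8; weight (1/4)·(7/8) = 7/32.
The weights sum to 29/64.
So P(the prize voucher in locker 2 | the attendant opened locker 1) = (7/64) / (29/64) = 7/29.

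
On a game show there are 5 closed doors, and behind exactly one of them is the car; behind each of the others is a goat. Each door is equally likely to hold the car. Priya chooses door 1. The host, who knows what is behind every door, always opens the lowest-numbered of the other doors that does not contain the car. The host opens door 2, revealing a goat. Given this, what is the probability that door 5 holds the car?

Consider each possible location of the car in turn.
If it is behind any of doors 1, 3, 4, and 5 (prior 1/5 each): door 2 is the lowest-numbered option available, probability 1; weight (1/5)·1 = 1/5 each.
If it is behind door 2 (prior 1/5): the host opened door 2, so this case is ruled out; weight (1/5)·0 = 0.
The weights sum to 4/5.
So P(the car behind door 5 | the host opened door 2) = (1/5) / (4/5) = 1/4.

1/4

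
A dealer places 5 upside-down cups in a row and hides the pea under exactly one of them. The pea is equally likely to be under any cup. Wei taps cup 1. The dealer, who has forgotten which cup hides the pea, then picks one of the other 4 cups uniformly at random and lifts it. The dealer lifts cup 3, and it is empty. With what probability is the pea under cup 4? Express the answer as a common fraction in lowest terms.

Apply Bayes' rule, conditioning on where the pea actually is.
If it is under any of cups 1, 2, 4, and 5 (prior 1/5 each): the dealer picks cup 3 with probability 1/4 regardless, and it is not the prize; weight (1/5)·(1/4) = 1/20 each.
If it is under cup 3 (prior 1/5): the dealer opened cup 3, so this case is ruled out; weight (1/5)·0 = 0.
The weights sum to 1/5.
So P(the pea under cup 4 | the dealer opened cup 3) = (1/20) / (1/5) = 1/4.

1/4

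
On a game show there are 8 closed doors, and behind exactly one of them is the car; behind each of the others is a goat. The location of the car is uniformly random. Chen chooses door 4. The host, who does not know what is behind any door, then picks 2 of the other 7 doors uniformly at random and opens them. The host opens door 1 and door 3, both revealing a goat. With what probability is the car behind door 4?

Apply Bayes' rule, conditioning on where the car actually is.
If it is behind either of doors 1 and 3 (prior 1/8 each): that door was opened and seen not to hold the prize — ruled out; weight (1/8)·0 = 0 each.
If it is behind any of doors 2, 4, 5, 6, 7, and 8 (prior 1/8 each): the host picks exactly this set with probability 1/21 regardless, and none is the prize; weight (1/8)·(1/21) = 1/168 each.
The weights sum to 1/28.
So P(the car behind door 4 | the host opened door 1 and door 3) = (1/168) / (1/28) = 1/6.

1/6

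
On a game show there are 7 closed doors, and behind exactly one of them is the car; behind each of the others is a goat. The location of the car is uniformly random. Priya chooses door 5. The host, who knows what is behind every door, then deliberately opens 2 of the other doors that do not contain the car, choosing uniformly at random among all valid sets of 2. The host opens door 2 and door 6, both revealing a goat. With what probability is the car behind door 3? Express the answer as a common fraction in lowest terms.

Condition on the true location of the car.
If it is behind any of doors 1, 3, 4, and 7 (prior 1/7 each): the host has 10 equally likely choices, so probability 1/10; weight (1/7)·(1/10) = 1/70 each.
If it is behind either of doors 2 and 6 (prior 1/7 each): that door was opened and seen not to hold the prize — ruled out; weight (1/7)·0 = 0 each.
If it is behind door 5 (prior 1/7): the host has 15 equally likely choices, so probability 1/15; weight (1/7)·(1/15) = 1/105.
The weights sum to 1/15.
So P(the car behind door 3 | the host opened door 2 and door 6) = (1/70) / (1/15) = 3/14.

3/14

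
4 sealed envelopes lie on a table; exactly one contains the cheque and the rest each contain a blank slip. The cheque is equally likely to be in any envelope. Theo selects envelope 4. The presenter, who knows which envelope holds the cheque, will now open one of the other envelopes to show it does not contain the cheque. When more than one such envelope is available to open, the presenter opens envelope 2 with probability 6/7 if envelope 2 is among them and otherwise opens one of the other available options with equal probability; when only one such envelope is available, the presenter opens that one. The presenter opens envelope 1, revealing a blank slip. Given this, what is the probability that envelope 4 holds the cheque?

Condition on the true location of the cheque.
If it is in envelope 1 (prior 1/4): the presenter opened envelope 1, so this case is ruled out; weight (1/4)·0 = 0.
If it is in envelope 2 (prior 1/4): envelope 2 holds the prize so is unavailable; the presenter chooses uniformly among the 2 others, probability 1/2; weight (1/4)·(1/2) = 1/8.
If it is in envelope 3 (prior 1/4): envelope 2 is available but not opened, probability 1/7; weight (1/4)·(1/7) = 1/28.
If it is in envelope 4 (prior 1/4): envelope 2 is available but not opened; envelope 1 gets probability (1 − 6/7)/2 = 1/14; weight (1/4)·(1/14) = 1/56.
The weights sum to 5/28.
So P(the cheque in envelope 4 | the presenter opened envelope 1) = (1/56) / (5/28) = 1/10.

1/10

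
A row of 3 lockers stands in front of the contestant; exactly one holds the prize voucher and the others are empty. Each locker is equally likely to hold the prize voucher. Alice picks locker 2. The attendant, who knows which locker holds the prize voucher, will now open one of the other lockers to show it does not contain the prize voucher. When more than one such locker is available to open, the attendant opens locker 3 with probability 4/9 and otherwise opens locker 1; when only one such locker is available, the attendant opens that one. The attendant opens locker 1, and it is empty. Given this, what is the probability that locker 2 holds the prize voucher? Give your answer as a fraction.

Consider each possible location of the prize voucher in turn.
If it is in locker 1 (prior 1/3): the attendant opened locker 1, so this case is ruled out; weight (1/3)·0 = 0.
If it is in locker 2 (prior 1/3): locker 3 is available but not opened, probability 5/9; weight (1/3)·(5/9) = 5/27.
If it is in locker 3 (prior 1/3): only locker 1 is available, probability 1; weight (1/3)·1 = 1/3.
The weights sum to 14/27.
So P(the prize voucher in locker 2 | the attendant opened locker 1) = (5/27) / (14/27) = 5/14.

5/14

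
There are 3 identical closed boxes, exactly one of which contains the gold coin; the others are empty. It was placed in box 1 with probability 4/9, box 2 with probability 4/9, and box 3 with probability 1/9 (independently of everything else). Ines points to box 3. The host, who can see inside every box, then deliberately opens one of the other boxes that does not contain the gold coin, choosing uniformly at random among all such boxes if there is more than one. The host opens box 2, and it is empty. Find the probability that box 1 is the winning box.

8/9

Apply Bayes' rule, conditioning on where the gold coin actually is.
If it is in box 1 (prior 4/9): the host has no choice, probability 1; weight (4/9)·1 = 4/9.
If it is in box 2 (prior 4/9): the host opened box 2, so this case is ruled out; weight (4/9)·0 = 0.
If it is in box 3 (prior 1/9): the host has 2 equally likely choices, so probability 1/2; weight (1/9)·(1/2) = 1/18.
The weights sum to 1/2.
So P(the gold coin in box 1 | the host opened box 2) = (4/9) / (1/2) = 8/9.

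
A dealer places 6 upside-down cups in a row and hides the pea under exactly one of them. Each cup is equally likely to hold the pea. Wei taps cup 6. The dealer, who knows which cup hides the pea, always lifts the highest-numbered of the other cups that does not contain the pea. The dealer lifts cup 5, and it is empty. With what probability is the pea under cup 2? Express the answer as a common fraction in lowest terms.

Consider each possible location of the pea in turn.
If it is under any of cups 1, 2, 3, 4, and 6 (prior 1/6 each): cup 5 is the highest-numbered option available, probability 1; weight (1/6)·1 = 1/6 each.
If it is under cup 5 (prior 1/6): the dealer opened cup 5, so this case is ruled out; weight (1/6)·0 = 0.
The weights sum to 5/6.
So P(the pea under cup 2 | the dealer opened cup 5) = (1/6) / (5/6) = 1/5.

1/5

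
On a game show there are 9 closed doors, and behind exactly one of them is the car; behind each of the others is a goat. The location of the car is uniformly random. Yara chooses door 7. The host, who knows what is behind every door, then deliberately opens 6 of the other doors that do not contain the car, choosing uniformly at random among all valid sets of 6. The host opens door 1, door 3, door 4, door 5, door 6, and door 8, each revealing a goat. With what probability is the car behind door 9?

4/9

Consider each possible location of the car in turn.
If it is behind any of doors 1, 3, 4, 5, 6, and 8 (prior 1/9 each): that door was opened and seen not to hold the prize — ruled out; weight (1/9)·0 = 0 each.
If it is behind either of doors 2 and 9 (prior 1/9 each): the host has 7 equally likely choices, so probability 1/7; weight (1/9)·(1/7) = 1/63 each.
If it is behind door 7 (prior 1/9): the host has 28 equally likely choices, so probability 1/28; weight (1/9)·(1/28) = 1/252.
The weights sum to 1/28.
So P(the car behind door 9 | the host opened door 1, door 3, door 4, door 5, door 6, and door 8) = (1/63) / (1/28) = 4/9.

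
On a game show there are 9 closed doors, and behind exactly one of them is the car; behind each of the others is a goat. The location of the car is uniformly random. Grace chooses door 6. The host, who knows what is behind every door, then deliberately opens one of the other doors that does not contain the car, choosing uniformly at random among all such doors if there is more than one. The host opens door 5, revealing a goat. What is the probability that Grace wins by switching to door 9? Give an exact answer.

8/63

Consider each possible location of the car in turn.
If it is behind any of doors 1, 2, 3, 4, 7, 8, and 9 (prior 1/9 each): the host has 7 equally likely choices, so probability 1/7; weight (1/9)·(1/7) = 1/63 each.
If it is behind door 5 (prior 1/9): the host opened door 5, so this case is ruled out; weight (1/9)·0 = 0.
If it is behind door 6 (prior 1/9): the host has 8 equally likely choices, so probability 1/8; weight (1/9)·(1/8) = 1/72.
The weights sum to 1/8.
So P(the car behind door 9 | the host opened door 5) = (1/63) / (1/8) = 8/63.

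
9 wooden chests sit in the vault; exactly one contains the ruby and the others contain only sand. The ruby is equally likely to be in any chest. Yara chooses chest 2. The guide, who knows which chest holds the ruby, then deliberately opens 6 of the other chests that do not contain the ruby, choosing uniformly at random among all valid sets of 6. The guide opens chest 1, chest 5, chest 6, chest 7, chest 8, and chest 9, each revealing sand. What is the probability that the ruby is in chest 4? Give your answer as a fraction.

Apply Bayes' rule, conditioning on where the ruby actually is.
If it is in any of chests 1, 5, 6, 7, 8, and 9 (prior 1/9 each): that chest was opened and seen not to hold the prize — ruled out; weight (1/9)·0 = 0 each.
If it is in chest 2 (prior 1/9): the guide has 28 equally likely choices, so probability 1/28; weight (1/9)·(1/28) = 1/252.
If it is in either of chests 3 and 4 (prior 1/9 each): the guide has 7 equally likely choices, so probability 1/7; weight (1/9)·(1/7) = 1/63 each.
The weights sum to 1/28.
So P(the ruby in chest 4 | the guide opened chest 1, chest 5, chest 6, chest 7, chest 8, and chest 9) = (1/63) / (1/28) = 4/9.

4/9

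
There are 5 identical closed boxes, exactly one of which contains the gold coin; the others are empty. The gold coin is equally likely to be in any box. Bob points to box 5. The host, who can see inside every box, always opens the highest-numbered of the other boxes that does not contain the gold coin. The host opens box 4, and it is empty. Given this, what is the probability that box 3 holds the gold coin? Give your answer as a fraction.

1/4

Condition on the true location of the gold coin.
If it is in any of boxes 1, 2, 3, and 5 (prior 1/5 each): box 4 is the highest-numbered option available, probability 1; weight (1/5)·1 = 1/5 each.
If it is in box 4 (prior 1/5): the host opened box 4, so this case is ruled out; weight (1/5)·0 = 0.
The weights sum to 4/5.
So P(the gold coin in box 3 | the host opened box 4) = (1/5) / (4/5) = 1/4.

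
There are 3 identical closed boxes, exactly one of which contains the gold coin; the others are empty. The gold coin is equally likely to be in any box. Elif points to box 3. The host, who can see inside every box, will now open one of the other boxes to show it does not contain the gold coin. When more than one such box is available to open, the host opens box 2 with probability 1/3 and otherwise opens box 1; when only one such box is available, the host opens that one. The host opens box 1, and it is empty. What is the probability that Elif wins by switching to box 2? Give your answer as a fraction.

3/5

Apply Bayes' rule, conditioning on where the gold coin actually is.
If it is in box 1 (prior 1/3): the host opened box 1, so this case is ruled out; weight (1/3)·0 = 0.
If it is in box 2 (prior 1/3): only box 1 is available, probability 1; weight (1/3)·1 = 1/3.
If it is in box 3 (prior 1/3): box 2 is available but not opened, probability 2/3; weight (1/3)·(2/3) = 2/9.
The weights sum to 5/9.
So P(the gold coin in box 2 | the host opened box 1) = (1/3) / (5/9) = 3/5.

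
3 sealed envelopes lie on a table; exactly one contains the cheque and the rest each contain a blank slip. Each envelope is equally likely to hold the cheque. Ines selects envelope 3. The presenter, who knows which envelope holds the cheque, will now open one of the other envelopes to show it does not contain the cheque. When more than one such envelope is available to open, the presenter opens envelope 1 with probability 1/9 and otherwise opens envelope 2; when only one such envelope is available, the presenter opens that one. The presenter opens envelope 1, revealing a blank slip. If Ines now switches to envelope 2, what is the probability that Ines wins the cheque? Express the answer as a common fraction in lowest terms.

9/10

Condition on the true location of the cheque.
If it is in envelope 1 (prior 1/3): the presenter opened envelope 1, so this case is ruled out; weight (1/3)·0 = 0.
If it is in envelope 2 (prior 1/3): only envelope 1 is available, probability 1; weight (1/3)·1 = 1/3.
If it is in envelope 3 (prior 1/3): envelope 1 is available, opened with probability 1/9; weight (1/3)·(1/9) = 1/27.
The weights sum to 10/27.
So P(the cheque in envelope 2 | the presenter opened envelope 1) = (1/3) / (10/27) = 9/10.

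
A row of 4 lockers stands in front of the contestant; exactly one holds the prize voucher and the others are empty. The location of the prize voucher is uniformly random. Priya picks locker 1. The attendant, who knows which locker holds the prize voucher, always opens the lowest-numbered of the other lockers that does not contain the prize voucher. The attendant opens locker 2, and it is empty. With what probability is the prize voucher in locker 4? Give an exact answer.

1/3

Apply Bayes' rule, conditioning on where the prize voucher actually is.
If it is in any of lockers 1, 3, and 4 (prior 1/4 each): locker 2 is the lowest-numbered option available, probability 1; weight (1/4)·1 = 1/4 each.
If it is in locker 2 (prior 1/4): the attendant opened locker 2, so this case is ruled out; weight (1/4)·0 = 0.
The weights sum to 3/4.
So P(the prize voucher in locker 4 | the attendant opened locker 2) = (1/4) / (3/4) = 1/3.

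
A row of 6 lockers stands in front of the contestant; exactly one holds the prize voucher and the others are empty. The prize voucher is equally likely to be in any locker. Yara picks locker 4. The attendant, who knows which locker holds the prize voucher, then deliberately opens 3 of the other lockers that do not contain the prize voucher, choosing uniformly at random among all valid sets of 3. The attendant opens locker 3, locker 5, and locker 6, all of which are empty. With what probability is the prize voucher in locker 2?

Condition on the true location of the prize voucher.
If it is in either of lockers 1 and 2 (prior 1/6 each): the attendant has 4 equally likely choices, so probability 1/4; weight (1/6)·(1/4) = 1/24 each.
If it is in any of lockers 3, 5, and 6 (prior 1/6 each): that locker was opened and seen not to hold the prize — ruled out; weight (1/6)·0 = 0 each.
If it is in locker 4 (prior 1/6): the attendant has 10 equally likely choices, so probability 1/10; weight (1/6)·(1/10) = 1/60.
The weights sum to 1/10.
So P(the prize voucher in locker 2 | the attendant opened locker 3, locker 5, and locker 6) = (1/24) / (1/10) = 5/12.

5/12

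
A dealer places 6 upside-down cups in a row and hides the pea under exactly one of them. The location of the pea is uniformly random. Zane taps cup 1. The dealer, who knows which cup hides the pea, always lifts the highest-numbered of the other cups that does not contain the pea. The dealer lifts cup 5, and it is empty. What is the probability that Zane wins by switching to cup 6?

1

Consider each possible location of the pea in turn.
If it is under any of cups 1, 2, 3, and 4 (prior 1/6 each): the dealer would have opened cup 6 instead, probability 0; weight (1/6)·0 = 0 each.
If it is under cup 5 (prior 1/6): the dealer opened cup 5, so this case is ruled out; weight (1/6)·0 = 0.
If it is under cup 6 (prior 1/6): cup 5 is the highest-numbered option available, probability 1; weight (1/6)·1 = 1/6.
The weights sum to 1/6.
So P(the pea under cup 6 | the dealer opened cup 5) = (1/6) / (1/6) = 1.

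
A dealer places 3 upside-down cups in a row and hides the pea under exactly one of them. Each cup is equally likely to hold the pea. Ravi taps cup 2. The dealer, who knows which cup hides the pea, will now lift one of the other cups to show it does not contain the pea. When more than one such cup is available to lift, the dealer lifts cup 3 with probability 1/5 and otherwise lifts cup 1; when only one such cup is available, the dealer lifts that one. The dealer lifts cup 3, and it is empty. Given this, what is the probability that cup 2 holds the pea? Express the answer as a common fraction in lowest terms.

1/6

Consider each possible location of the pea in turn.
If it is under cup 1 (prior 1/3): only cup 3 is available, probability 1; weight (1/3)·1 = 1/3.
If it is under cup 2 (prior 1/3): cup 3 is available, opened with probability 1/5; weight (1/3)·(1/5) = 1/15.
If it is under cup 3 (prior 1/3): the dealer opened cup 3, so this case is ruled out; weight (1/3)·0 = 0.
The weights sum to 2/5.
So P(the pea under cup 2 | the dealer opened cup 3) = (1/15) / (2/5) = 1/6.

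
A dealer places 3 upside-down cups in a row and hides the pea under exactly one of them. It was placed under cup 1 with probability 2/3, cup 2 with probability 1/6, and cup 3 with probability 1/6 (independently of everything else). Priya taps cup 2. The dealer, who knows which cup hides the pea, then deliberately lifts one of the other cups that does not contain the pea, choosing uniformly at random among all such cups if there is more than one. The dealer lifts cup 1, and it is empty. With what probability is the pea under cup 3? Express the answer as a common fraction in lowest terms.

2/3

Consider each possible location of the pea in turn.
If it is under cup 1 (prior 2/3): the dealer opened cup 1, so this case is ruled out; weight (2/3)·0 = 0.
If it is under cup 2 (prior 1/6): the dealer has 2 equally likely choices, so probability 1/2; weight (1/6)·(1/2) = 1/12.
If it is under cup 3 (prior 1/6): the dealer has no choice, probability 1; weight (1/6)·1 = 1/6.
The weights sum to 1/4.
So P(the pea under cup 3 | the dealer opened cup 1) = (1/6) / (1/4) = 2/3.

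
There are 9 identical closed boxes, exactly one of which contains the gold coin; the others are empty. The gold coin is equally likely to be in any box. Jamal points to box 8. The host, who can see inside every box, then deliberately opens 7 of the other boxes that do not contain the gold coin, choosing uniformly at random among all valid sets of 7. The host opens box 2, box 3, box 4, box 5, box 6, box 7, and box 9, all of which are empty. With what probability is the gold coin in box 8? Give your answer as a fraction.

Consider each possible location of the gold coin in turn.
If it is in box 1 (prior 1/9): the host has no choice, probability 1; weight (1/9)·1 = 1/9.
If it is in any of boxes 2, 3, 4, 5, 6, 7, and 9 (prior 1/9 each): that box was opened and seen not to hold the prize — ruled out; weight (1/9)·0 = 0 each.
If it is in box 8 (prior 1/9): the host has 8 equally likely choices, so probability 1/8; weight (1/9)·(1/8) = 1/72.
The weights sum to 1/8.
So P(the gold coin in box 8 | the host opened box 2, box 3, box 4, box 5, box 6, box 7, and box 9) = (1/72) / (1/8) = 1/9.

1/9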